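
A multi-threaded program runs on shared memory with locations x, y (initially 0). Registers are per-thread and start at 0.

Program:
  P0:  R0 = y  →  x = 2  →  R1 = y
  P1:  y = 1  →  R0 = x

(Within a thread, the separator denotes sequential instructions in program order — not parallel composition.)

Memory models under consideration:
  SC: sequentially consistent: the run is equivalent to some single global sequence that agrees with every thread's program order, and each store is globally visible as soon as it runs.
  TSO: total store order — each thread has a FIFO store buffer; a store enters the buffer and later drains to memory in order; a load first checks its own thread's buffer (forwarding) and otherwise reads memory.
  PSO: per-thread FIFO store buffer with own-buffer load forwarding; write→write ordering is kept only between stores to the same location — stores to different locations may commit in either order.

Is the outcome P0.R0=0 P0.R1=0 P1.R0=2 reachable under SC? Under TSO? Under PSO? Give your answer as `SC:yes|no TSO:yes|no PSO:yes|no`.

outcome vector order: (P0.R0,P0.R1,P1.R0)
SC (5): (0,0,2); (0,1,0); (0,1,2); (1,1,0); (1,1,2)
TSO (6): (0,0,0); (0,0,2); (0,1,0); (0,1,2); (1,1,0); (1,1,2)
PSO (6): (0,0,0); (0,0,2); (0,1,0); (0,1,2); (1,1,0); (1,1,2)
target (0,0,2) ∈ {SC,TSO,PSO}

SC:yes TSO:yes PSO:yes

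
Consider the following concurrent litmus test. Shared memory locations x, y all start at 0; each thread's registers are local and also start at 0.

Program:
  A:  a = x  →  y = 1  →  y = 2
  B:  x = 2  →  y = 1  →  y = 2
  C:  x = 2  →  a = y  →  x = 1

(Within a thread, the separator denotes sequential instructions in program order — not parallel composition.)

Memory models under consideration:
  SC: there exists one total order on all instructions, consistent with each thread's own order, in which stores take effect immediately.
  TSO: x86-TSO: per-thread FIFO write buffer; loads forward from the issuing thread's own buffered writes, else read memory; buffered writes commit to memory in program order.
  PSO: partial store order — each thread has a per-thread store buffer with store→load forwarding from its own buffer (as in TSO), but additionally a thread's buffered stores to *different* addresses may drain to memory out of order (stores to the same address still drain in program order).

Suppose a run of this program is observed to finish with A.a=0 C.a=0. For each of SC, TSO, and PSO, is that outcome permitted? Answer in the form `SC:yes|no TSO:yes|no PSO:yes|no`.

outcome vector order: (A.a,C.a)
under SC → 0/0 0/1 0/2 1/0 1/1 1/2 2/0 2/1 2/2
under TSO → 0/0 0/1 0/2 1/0 1/1 1/2 2/0 2/1 2/2
under PSO → 0/0 0/1 0/2 1/0 1/1 1/2 2/0 2/1 2/2
target 0/0 ∈ {SC,TSO,PSO}

SC:yes TSO:yes PSO:yes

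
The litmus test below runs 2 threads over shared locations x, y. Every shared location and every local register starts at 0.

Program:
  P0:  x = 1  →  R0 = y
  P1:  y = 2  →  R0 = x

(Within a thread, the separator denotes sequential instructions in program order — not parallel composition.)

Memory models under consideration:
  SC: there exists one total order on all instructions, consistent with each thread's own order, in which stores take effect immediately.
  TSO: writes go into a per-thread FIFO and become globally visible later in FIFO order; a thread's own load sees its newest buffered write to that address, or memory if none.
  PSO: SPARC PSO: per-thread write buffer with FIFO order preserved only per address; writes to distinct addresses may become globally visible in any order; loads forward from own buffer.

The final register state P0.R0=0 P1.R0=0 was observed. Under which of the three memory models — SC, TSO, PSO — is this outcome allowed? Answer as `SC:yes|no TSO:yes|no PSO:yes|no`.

outcome vector order: (P0.R0,P1.R0)
SC: 3 outcomes — {(0,1), (2,0), (2,1)}
TSO: 4 outcomes — {(0,0), (0,1), (2,0), (2,1)}
PSO: 4 outcomes — {(0,0), (0,1), (2,0), (2,1)}
target (0,0) ∈ {TSO,PSO}

SC:no TSO:yes PSO:yes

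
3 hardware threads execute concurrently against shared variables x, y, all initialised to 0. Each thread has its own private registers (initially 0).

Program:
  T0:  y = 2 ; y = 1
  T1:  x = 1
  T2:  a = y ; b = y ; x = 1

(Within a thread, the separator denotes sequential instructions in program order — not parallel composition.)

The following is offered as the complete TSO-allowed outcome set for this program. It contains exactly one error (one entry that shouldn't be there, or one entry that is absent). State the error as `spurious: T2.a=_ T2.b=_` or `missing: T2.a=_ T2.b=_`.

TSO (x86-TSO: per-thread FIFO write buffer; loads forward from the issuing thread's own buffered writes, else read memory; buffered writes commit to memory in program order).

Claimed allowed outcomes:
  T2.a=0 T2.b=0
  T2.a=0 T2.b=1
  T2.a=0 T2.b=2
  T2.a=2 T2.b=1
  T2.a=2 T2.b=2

outcome vector order: (T2.a,T2.b)
TSO: 6 outcomes — {<0 0>, <0 1>, <0 2>, <1 1>, <2 1>, <2 2>}
TSO∖claimed = {<1 1>}

missing: T2.a=1 T2.b=1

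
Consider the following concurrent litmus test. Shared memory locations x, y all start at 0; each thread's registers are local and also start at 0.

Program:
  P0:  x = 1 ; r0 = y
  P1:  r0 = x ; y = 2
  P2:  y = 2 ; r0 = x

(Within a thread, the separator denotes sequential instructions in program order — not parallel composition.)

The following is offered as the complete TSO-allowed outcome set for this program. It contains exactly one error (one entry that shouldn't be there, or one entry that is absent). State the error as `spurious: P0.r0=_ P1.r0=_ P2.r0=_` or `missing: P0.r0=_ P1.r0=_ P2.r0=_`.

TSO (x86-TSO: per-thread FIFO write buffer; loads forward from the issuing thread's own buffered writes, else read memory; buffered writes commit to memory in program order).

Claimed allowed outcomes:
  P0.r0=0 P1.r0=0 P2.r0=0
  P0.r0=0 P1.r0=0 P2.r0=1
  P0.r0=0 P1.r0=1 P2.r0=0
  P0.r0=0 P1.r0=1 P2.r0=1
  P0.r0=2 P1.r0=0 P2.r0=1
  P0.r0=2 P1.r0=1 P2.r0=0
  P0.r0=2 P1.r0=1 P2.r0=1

outcome vector order: (P0.r0,P1.r0,P2.r0)
under TSO → 000; 001; 010; 011; 200; 201; 210; 211
TSO∖claimed = {200}

missing: P0.r0=2 P1.r0=0 P2.r0=0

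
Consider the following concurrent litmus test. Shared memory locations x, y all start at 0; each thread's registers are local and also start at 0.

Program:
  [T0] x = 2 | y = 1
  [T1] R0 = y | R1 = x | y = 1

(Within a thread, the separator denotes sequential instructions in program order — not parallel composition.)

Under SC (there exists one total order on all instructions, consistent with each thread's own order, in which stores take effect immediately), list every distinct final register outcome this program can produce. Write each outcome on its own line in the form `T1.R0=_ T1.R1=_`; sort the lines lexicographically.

T1.R0=0 T1.R1=0
T1.R0=0 T1.R1=2
T1.R0=1 T1.R1=2

outcome vector order: (T1.R0,T1.R1)
|SC outcomes| = 3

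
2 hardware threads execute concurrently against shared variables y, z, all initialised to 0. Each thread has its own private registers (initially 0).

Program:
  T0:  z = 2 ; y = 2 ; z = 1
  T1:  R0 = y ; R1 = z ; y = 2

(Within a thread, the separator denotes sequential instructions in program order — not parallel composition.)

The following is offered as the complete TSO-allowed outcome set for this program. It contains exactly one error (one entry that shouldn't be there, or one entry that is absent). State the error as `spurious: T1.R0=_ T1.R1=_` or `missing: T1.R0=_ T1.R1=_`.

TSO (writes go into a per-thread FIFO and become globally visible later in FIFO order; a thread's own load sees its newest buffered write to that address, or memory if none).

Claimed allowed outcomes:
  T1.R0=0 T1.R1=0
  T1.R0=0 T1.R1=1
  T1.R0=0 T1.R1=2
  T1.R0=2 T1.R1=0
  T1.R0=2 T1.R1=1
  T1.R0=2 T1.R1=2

spurious: T1.R0=2 T1.R1=0

outcome vector order: (T1.R0,T1.R1)
[TSO] allowed = {0/0, 0/1, 0/2, 2/1, 2/2}
claimed∖TSO = {2/0}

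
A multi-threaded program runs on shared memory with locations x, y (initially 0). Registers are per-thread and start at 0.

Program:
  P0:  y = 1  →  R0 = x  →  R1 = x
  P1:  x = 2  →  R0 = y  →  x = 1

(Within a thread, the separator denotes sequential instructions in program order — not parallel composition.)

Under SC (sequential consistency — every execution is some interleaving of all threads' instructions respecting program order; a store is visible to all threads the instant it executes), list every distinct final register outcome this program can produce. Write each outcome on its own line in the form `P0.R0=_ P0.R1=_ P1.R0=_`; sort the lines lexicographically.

P0.R0=0 P0.R1=0 P1.R0=1
P0.R0=0 P0.R1=1 P1.R0=1
P0.R0=0 P0.R1=2 P1.R0=1
P0.R0=1 P0.R1=1 P1.R0=0
P0.R0=1 P0.R1=1 P1.R0=1
P0.R0=2 P0.R1=1 P1.R0=0
P0.R0=2 P0.R1=1 P1.R0=1
P0.R0=2 P0.R1=2 P1.R0=0
P0.R0=2 P0.R1=2 P1.R0=1

outcome vector order: (P0.R0,P0.R1,P1.R0)
|SC outcomes| = 9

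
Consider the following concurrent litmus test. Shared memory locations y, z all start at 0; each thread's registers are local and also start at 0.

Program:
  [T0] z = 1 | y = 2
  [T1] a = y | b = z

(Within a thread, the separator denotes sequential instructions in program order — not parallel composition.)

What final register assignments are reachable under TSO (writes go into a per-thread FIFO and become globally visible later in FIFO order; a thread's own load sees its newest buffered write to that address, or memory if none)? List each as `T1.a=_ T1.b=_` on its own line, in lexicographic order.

T1.a=0 T1.b=0
T1.a=0 T1.b=1
T1.a=2 T1.b=1

outcome vector order: (T1.a,T1.b)
|TSO outcomes| = 3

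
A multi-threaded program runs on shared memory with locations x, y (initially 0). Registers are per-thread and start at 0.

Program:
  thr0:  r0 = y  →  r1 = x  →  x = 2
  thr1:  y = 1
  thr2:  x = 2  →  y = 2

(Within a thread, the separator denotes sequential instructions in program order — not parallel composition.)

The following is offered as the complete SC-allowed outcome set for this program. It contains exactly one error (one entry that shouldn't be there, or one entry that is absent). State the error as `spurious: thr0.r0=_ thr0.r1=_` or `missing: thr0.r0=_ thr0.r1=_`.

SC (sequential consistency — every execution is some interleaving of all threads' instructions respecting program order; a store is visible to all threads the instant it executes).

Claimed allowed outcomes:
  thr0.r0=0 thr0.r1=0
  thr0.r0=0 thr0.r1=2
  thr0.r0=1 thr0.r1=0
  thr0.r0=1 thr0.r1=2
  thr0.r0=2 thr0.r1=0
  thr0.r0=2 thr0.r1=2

outcome vector order: (thr0.r0,thr0.r1)
SC (5): (0,0) (0,2) (1,0) (1,2) (2,2)
claimed∖SC = {(2,0)}

spurious: thr0.r0=2 thr0.r1=0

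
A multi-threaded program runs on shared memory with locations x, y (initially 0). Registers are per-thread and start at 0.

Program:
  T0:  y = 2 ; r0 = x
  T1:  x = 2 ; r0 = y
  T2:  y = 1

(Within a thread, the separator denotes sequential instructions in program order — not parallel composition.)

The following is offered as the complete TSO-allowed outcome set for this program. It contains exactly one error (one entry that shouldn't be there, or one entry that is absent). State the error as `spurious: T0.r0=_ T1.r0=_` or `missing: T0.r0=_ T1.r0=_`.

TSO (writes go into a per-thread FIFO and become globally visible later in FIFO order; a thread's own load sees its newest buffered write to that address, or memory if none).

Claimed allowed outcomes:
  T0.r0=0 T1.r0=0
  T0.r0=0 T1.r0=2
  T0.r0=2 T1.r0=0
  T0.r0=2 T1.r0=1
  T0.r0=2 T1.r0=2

missing: T0.r0=0 T1.r0=1

outcome vector order: (T0.r0,T1.r0)
TSO: 6 outcomes — {00; 01; 02; 20; 21; 22}
TSO∖claimed = {01}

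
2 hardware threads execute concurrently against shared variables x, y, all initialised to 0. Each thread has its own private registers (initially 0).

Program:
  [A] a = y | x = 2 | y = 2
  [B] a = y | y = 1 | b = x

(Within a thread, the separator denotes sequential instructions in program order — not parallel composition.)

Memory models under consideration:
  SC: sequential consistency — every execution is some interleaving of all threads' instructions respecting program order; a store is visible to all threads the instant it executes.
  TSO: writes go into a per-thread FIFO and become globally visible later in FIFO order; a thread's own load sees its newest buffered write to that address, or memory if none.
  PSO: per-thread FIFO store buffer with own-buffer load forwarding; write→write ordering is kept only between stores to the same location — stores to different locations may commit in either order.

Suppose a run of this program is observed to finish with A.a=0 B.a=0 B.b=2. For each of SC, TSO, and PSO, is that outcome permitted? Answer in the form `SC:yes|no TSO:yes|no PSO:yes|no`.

SC:yes TSO:yes PSO:yes

outcome vector order: (A.a,B.a,B.b)
SC (5): 0/0/0, 0/0/2, 0/2/2, 1/0/0, 1/0/2
TSO (5): 0/0/0, 0/0/2, 0/2/2, 1/0/0, 1/0/2
PSO (6): 0/0/0, 0/0/2, 0/2/0, 0/2/2, 1/0/0, 1/0/2
target 0/0/2 ∈ {SC,TSO,PSO}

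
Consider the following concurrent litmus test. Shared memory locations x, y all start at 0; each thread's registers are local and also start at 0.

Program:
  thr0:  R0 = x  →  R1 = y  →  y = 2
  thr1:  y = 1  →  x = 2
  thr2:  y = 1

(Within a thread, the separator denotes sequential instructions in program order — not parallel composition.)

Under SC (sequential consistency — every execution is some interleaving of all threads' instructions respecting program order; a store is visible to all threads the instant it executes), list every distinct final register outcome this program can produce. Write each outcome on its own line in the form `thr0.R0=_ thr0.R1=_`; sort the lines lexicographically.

thr0.R0=0 thr0.R1=0
thr0.R0=0 thr0.R1=1
thr0.R0=2 thr0.R1=1

outcome vector order: (thr0.R0,thr0.R1)
|SC outcomes| = 3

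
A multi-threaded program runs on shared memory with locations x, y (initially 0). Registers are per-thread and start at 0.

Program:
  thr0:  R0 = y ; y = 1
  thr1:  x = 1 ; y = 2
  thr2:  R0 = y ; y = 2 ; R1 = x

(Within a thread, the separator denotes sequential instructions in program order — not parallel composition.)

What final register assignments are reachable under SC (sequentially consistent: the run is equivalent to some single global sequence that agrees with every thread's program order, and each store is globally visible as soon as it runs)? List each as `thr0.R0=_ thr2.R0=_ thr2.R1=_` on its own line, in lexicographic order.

outcome vector order: (thr0.R0,thr2.R0,thr2.R1)
|SC outcomes| = 9

thr0.R0=0 thr2.R0=0 thr2.R1=0
thr0.R0=0 thr2.R0=0 thr2.R1=1
thr0.R0=0 thr2.R0=1 thr2.R1=0
thr0.R0=0 thr2.R0=1 thr2.R1=1
thr0.R0=0 thr2.R0=2 thr2.R1=1
thr0.R0=2 thr2.R0=0 thr2.R1=0
thr0.R0=2 thr2.R0=0 thr2.R1=1
thr0.R0=2 thr2.R0=1 thr2.R1=1
thr0.R0=2 thr2.R0=2 thr2.R1=1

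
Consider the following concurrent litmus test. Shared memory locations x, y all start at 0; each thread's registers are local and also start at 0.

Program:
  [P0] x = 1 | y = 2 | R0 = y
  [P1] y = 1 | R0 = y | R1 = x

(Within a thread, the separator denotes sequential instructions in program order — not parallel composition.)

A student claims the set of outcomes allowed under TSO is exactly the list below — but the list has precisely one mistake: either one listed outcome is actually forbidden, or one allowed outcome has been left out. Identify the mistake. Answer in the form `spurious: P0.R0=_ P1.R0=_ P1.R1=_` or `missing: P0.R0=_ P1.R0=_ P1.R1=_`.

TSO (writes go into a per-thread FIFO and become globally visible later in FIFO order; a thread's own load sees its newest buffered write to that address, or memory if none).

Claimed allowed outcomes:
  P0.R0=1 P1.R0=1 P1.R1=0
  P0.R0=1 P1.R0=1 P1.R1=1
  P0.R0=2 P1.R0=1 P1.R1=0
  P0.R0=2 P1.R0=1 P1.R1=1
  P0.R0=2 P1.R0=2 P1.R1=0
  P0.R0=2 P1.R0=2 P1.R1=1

spurious: P0.R0=2 P1.R0=2 P1.R1=0

outcome vector order: (P0.R0,P1.R0,P1.R1)
TSO: 5 outcomes — {110 111 210 211 221}
claimed∖TSO = {220}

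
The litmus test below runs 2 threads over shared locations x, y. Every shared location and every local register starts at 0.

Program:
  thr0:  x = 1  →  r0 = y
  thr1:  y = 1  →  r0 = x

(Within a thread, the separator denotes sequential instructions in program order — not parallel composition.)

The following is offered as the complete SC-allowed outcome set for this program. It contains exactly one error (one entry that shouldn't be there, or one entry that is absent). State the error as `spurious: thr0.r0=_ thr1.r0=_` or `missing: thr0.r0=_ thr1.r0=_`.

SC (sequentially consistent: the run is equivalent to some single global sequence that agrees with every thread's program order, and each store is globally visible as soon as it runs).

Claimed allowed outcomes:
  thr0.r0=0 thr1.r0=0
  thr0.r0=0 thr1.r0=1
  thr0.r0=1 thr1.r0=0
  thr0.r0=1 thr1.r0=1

spurious: thr0.r0=0 thr1.r0=0

outcome vector order: (thr0.r0,thr1.r0)
[SC] allowed = {<0 1>, <1 0>, <1 1>}
claimed∖SC = {<0 0>}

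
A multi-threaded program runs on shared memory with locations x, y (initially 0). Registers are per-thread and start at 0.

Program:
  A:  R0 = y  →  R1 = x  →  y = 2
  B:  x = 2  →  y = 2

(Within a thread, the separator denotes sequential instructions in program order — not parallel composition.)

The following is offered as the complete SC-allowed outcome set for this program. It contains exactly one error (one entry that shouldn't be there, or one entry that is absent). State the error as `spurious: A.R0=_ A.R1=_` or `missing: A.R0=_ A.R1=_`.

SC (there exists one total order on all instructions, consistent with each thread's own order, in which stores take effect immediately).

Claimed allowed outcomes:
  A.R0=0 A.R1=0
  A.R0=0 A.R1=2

outcome vector order: (A.R0,A.R1)
SC (3): 0/0, 0/2, 2/2
SC∖claimed = {2/2}

missing: A.R0=2 A.R1=2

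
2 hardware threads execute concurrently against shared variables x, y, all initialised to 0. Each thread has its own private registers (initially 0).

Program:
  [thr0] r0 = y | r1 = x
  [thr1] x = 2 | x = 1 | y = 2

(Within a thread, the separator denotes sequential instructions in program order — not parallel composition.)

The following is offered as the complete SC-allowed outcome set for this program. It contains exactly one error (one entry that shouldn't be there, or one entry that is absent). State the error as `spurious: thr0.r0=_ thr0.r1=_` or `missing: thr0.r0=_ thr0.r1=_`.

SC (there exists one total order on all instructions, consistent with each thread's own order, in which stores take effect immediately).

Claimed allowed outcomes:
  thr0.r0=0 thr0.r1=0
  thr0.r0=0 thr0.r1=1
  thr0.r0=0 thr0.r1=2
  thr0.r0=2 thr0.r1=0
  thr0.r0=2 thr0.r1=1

outcome vector order: (thr0.r0,thr0.r1)
SC: 4 outcomes — {(0,0); (0,1); (0,2); (2,1)}
claimed∖SC = {(2,0)}

spurious: thr0.r0=2 thr0.r1=0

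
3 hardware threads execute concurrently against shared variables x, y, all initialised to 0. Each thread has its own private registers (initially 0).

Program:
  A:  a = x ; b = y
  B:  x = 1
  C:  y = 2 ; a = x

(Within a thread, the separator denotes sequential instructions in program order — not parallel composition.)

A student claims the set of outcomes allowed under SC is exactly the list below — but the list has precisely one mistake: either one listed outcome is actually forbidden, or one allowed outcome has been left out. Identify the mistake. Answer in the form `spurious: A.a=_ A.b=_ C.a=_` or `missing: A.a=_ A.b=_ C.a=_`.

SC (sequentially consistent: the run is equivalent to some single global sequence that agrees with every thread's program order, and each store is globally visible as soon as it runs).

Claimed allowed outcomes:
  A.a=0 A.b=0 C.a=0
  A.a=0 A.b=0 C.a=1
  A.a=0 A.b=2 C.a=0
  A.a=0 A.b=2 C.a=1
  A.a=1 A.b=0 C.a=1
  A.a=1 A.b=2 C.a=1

missing: A.a=1 A.b=2 C.a=0

outcome vector order: (A.a,A.b,C.a)
SC (7): <0 0 0>, <0 0 1>, <0 2 0>, <0 2 1>, <1 0 1>, <1 2 0>, <1 2 1>
SC∖claimed = {<1 2 0>}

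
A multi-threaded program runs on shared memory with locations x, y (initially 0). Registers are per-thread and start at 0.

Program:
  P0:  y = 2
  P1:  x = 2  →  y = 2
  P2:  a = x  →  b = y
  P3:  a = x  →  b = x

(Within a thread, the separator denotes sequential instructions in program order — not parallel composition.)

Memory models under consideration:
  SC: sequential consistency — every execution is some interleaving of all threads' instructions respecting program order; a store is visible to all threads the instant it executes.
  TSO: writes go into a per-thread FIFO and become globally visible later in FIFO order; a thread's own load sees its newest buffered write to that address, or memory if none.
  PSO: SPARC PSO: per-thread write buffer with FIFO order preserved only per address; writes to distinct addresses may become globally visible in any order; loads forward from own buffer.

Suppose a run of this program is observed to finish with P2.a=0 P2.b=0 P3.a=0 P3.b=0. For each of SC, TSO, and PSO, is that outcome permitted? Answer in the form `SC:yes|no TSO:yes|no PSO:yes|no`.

SC:yes TSO:yes PSO:yes

outcome vector order: (P2.a,P2.b,P3.a,P3.b)
SC: 12 outcomes — {0/0/0/0, 0/0/0/2, 0/0/2/2, 0/2/0/0, 0/2/0/2, 0/2/2/2, 2/0/0/0, 2/0/0/2, 2/0/2/2, 2/2/0/0, 2/2/0/2, 2/2/2/2}
TSO: 12 outcomes — {0/0/0/0, 0/0/0/2, 0/0/2/2, 0/2/0/0, 0/2/0/2, 0/2/2/2, 2/0/0/0, 2/0/0/2, 2/0/2/2, 2/2/0/0, 2/2/0/2, 2/2/2/2}
PSO: 12 outcomes — {0/0/0/0, 0/0/0/2, 0/0/2/2, 0/2/0/0, 0/2/0/2, 0/2/2/2, 2/0/0/0, 2/0/0/2, 2/0/2/2, 2/2/0/0, 2/2/0/2, 2/2/2/2}
target 0/0/0/0 ∈ {SC,TSO,PSO}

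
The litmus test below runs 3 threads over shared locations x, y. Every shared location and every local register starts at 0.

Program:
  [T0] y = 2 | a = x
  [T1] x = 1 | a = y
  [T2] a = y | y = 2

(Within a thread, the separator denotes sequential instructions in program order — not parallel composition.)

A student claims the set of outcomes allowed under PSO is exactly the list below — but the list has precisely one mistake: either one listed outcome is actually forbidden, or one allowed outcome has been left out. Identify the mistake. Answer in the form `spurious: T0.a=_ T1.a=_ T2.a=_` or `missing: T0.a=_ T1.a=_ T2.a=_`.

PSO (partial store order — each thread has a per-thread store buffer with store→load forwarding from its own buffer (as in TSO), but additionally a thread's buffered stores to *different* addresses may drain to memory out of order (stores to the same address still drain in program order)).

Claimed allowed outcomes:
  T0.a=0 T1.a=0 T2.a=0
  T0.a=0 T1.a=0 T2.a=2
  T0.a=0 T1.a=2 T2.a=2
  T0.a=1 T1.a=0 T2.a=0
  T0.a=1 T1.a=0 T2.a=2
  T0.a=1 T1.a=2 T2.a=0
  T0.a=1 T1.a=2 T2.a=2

missing: T0.a=0 T1.a=2 T2.a=0

outcome vector order: (T0.a,T1.a,T2.a)
under PSO → (0,0,0) (0,0,2) (0,2,0) (0,2,2) (1,0,0) (1,0,2) (1,2,0) (1,2,2)
PSO∖claimed = {(0,2,0)}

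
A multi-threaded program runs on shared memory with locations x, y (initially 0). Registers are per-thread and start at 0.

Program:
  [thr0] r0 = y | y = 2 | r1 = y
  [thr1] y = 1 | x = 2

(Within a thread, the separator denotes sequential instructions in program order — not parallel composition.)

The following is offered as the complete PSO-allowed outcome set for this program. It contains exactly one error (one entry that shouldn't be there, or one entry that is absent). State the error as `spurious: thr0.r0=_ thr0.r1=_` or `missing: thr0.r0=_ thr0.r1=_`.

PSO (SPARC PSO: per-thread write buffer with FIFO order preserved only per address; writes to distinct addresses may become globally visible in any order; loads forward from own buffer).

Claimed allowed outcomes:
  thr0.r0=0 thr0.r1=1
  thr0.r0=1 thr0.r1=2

outcome vector order: (thr0.r0,thr0.r1)
PSO (3): (0,1); (0,2); (1,2)
PSO∖claimed = {(0,2)}

missing: thr0.r0=0 thr0.r1=2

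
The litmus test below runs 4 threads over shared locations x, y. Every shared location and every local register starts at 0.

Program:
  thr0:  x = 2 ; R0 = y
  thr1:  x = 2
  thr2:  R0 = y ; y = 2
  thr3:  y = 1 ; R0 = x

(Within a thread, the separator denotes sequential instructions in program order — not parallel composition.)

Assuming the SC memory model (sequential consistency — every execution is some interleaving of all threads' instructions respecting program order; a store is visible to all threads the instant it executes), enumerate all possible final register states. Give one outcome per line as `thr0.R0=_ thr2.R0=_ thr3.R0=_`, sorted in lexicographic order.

thr0.R0=0 thr2.R0=0 thr3.R0=2
thr0.R0=0 thr2.R0=1 thr3.R0=2
thr0.R0=1 thr2.R0=0 thr3.R0=0
thr0.R0=1 thr2.R0=0 thr3.R0=2
thr0.R0=1 thr2.R0=1 thr3.R0=0
thr0.R0=1 thr2.R0=1 thr3.R0=2
thr0.R0=2 thr2.R0=0 thr3.R0=0
thr0.R0=2 thr2.R0=0 thr3.R0=2
thr0.R0=2 thr2.R0=1 thr3.R0=0
thr0.R0=2 thr2.R0=1 thr3.R0=2

outcome vector order: (thr0.R0,thr2.R0,thr3.R0)
|SC outcomes| = 10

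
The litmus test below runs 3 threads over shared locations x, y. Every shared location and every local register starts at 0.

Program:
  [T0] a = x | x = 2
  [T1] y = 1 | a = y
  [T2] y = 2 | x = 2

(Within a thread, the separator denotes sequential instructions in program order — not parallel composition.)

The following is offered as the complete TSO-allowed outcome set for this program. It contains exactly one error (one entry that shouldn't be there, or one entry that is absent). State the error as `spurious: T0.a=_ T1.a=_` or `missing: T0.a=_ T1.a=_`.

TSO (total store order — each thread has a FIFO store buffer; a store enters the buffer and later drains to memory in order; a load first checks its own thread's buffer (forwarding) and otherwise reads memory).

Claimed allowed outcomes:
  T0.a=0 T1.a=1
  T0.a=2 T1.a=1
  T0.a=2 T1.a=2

missing: T0.a=0 T1.a=2

outcome vector order: (T0.a,T1.a)
TSO: 4 outcomes — {0/1 0/2 2/1 2/2}
TSO∖claimed = {0/2}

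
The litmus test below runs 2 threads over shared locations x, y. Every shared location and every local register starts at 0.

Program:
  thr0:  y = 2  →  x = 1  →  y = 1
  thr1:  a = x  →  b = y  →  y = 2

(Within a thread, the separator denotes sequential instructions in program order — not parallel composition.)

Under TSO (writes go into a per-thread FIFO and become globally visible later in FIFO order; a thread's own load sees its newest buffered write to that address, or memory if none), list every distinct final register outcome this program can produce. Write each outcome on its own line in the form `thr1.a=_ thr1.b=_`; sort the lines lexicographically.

outcome vector order: (thr1.a,thr1.b)
|TSO outcomes| = 5

thr1.a=0 thr1.b=0
thr1.a=0 thr1.b=1
thr1.a=0 thr1.b=2
thr1.a=1 thr1.b=1
thr1.a=1 thr1.b=2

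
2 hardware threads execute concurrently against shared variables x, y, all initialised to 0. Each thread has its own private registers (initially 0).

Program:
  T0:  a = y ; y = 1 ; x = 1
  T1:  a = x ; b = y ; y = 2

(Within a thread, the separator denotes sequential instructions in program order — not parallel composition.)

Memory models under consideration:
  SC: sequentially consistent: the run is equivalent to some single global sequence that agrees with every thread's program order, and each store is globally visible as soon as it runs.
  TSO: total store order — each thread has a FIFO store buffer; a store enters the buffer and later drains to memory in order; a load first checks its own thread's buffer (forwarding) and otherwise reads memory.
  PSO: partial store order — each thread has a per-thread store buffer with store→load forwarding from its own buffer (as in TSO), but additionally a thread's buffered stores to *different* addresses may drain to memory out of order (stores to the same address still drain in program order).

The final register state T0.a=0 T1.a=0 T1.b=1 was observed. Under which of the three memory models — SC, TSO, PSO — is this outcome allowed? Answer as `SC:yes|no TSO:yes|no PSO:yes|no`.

outcome vector order: (T0.a,T1.a,T1.b)
SC (4): <0 0 0>, <0 0 1>, <0 1 1>, <2 0 0>
TSO (4): <0 0 0>, <0 0 1>, <0 1 1>, <2 0 0>
PSO (5): <0 0 0>, <0 0 1>, <0 1 0>, <0 1 1>, <2 0 0>
target <0 0 1> ∈ {SC,TSO,PSO}

SC:yes TSO:yes PSO:yes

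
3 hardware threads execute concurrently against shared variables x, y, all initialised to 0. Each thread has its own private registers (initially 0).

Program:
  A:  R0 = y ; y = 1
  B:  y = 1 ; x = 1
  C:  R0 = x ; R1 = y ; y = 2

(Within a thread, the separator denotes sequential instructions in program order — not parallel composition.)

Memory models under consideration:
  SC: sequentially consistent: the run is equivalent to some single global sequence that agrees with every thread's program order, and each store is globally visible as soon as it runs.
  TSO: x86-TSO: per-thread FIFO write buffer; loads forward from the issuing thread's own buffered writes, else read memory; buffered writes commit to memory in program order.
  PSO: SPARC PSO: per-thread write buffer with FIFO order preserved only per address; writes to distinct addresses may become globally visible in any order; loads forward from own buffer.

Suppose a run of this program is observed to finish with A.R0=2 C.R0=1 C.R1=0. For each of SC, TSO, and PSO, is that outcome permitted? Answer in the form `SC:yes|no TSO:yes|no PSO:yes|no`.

SC:no TSO:no PSO:yes

outcome vector order: (A.R0,C.R0,C.R1)
under SC → <0 0 0>; <0 0 1>; <0 1 1>; <1 0 0>; <1 0 1>; <1 1 1>; <2 0 0>; <2 0 1>; <2 1 1>
under TSO → <0 0 0>; <0 0 1>; <0 1 1>; <1 0 0>; <1 0 1>; <1 1 1>; <2 0 0>; <2 0 1>; <2 1 1>
under PSO → <0 0 0>; <0 0 1>; <0 1 0>; <0 1 1>; <1 0 0>; <1 0 1>; <1 1 0>; <1 1 1>; <2 0 0>; <2 0 1>; <2 1 0>; <2 1 1>
target <2 1 0> ∈ {PSO}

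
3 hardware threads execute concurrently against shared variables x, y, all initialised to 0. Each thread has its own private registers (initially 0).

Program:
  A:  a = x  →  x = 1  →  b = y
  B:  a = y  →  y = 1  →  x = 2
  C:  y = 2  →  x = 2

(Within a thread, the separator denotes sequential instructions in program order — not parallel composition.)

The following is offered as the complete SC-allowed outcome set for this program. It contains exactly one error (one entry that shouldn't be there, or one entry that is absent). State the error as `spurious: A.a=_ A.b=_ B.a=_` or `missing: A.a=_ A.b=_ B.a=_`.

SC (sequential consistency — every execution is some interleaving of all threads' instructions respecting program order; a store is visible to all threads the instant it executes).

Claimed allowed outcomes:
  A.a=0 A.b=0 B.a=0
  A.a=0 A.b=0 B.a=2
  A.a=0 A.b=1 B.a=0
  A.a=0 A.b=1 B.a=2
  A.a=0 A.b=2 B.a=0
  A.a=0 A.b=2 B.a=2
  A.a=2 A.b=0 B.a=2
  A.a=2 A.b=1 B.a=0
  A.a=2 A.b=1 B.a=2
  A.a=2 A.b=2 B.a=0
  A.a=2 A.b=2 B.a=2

spurious: A.a=2 A.b=0 B.a=2

outcome vector order: (A.a,A.b,B.a)
SC (10): 000; 002; 010; 012; 020; 022; 210; 212; 220; 222
claimed∖SC = {202}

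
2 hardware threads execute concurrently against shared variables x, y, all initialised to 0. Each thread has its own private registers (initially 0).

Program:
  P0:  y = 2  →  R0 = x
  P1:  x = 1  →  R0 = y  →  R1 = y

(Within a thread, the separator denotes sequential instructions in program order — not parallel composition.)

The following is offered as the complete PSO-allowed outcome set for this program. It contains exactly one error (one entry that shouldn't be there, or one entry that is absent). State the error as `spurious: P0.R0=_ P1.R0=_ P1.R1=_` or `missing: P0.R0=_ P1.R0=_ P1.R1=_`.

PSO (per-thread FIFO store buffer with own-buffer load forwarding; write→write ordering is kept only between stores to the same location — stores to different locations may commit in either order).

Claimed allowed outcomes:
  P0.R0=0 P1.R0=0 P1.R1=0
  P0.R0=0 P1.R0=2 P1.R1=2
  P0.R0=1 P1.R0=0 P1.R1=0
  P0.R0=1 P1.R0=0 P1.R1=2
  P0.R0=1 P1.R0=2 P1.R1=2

outcome vector order: (P0.R0,P1.R0,P1.R1)
under PSO → (0,0,0), (0,0,2), (0,2,2), (1,0,0), (1,0,2), (1,2,2)
PSO∖claimed = {(0,0,2)}

missing: P0.R0=0 P1.R0=0 P1.R1=2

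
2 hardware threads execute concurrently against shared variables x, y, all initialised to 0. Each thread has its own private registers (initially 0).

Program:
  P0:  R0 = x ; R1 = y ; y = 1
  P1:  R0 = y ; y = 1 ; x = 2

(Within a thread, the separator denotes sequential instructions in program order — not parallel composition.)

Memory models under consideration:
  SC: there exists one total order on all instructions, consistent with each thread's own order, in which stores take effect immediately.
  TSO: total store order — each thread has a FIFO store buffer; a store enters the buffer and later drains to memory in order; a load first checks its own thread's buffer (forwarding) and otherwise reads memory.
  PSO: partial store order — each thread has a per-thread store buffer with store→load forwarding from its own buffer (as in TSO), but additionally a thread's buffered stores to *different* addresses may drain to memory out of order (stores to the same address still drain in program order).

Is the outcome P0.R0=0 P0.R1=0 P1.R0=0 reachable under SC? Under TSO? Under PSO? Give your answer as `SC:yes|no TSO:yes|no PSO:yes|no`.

SC:yes TSO:yes PSO:yes

outcome vector order: (P0.R0,P0.R1,P1.R0)
under SC → 000, 001, 010, 210
under TSO → 000, 001, 010, 210
under PSO → 000, 001, 010, 200, 210
target 000 ∈ {SC,TSO,PSO}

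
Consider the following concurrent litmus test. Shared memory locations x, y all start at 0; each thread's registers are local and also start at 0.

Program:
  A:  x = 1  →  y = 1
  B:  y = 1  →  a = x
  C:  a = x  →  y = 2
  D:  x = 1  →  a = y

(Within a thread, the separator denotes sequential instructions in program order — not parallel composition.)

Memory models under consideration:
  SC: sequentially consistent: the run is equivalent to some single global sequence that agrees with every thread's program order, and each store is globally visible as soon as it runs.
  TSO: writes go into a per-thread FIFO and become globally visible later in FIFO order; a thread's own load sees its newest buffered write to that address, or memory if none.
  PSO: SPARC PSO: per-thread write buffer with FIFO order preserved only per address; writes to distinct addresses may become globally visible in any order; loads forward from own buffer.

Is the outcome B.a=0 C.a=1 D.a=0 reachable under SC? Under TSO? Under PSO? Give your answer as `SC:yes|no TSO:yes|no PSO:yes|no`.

outcome vector order: (B.a,C.a,D.a)
[SC] allowed = {(0,0,1) (0,0,2) (0,1,1) (0,1,2) (1,0,0) (1,0,1) (1,0,2) (1,1,0) (1,1,1) (1,1,2)}
[TSO] allowed = {(0,0,0) (0,0,1) (0,0,2) (0,1,0) (0,1,1) (0,1,2) (1,0,0) (1,0,1) (1,0,2) (1,1,0) (1,1,1) (1,1,2)}
[PSO] allowed = {(0,0,0) (0,0,1) (0,0,2) (0,1,0) (0,1,1) (0,1,2) (1,0,0) (1,0,1) (1,0,2) (1,1,0) (1,1,1) (1,1,2)}
target (0,1,0) ∈ {TSO,PSO}

SC:no TSO:yes PSO:yes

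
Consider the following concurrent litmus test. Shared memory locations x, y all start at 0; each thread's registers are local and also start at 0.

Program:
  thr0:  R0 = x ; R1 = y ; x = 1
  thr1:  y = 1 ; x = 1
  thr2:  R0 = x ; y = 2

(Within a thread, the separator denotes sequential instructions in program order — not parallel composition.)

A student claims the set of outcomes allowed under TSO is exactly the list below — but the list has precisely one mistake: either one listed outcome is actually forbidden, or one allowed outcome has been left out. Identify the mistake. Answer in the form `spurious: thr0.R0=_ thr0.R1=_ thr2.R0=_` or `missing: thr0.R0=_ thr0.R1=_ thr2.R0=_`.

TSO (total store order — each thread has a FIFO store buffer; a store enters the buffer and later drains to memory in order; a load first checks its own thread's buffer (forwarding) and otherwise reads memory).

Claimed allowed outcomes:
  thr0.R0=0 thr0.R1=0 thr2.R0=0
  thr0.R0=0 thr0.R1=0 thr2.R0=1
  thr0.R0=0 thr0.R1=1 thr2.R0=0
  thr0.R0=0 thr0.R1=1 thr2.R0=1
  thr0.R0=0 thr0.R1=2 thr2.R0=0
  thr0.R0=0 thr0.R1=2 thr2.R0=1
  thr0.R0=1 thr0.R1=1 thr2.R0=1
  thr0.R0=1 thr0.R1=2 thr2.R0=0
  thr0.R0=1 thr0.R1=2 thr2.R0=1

outcome vector order: (thr0.R0,thr0.R1,thr2.R0)
TSO (10): 000; 001; 010; 011; 020; 021; 110; 111; 120; 121
TSO∖claimed = {110}

missing: thr0.R0=1 thr0.R1=1 thr2.R0=0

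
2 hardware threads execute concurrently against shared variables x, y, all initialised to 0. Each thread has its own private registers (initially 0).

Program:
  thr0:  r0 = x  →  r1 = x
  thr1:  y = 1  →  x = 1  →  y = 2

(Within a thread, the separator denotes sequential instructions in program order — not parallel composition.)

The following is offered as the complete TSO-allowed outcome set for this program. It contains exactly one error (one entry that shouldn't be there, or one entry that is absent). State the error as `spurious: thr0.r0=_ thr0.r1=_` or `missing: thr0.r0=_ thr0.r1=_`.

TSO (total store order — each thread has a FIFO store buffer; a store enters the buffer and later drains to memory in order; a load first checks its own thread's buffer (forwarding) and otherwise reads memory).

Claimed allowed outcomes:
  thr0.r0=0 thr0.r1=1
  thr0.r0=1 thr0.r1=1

missing: thr0.r0=0 thr0.r1=0

outcome vector order: (thr0.r0,thr0.r1)
TSO (3): 0/0; 0/1; 1/1
TSO∖claimed = {0/0}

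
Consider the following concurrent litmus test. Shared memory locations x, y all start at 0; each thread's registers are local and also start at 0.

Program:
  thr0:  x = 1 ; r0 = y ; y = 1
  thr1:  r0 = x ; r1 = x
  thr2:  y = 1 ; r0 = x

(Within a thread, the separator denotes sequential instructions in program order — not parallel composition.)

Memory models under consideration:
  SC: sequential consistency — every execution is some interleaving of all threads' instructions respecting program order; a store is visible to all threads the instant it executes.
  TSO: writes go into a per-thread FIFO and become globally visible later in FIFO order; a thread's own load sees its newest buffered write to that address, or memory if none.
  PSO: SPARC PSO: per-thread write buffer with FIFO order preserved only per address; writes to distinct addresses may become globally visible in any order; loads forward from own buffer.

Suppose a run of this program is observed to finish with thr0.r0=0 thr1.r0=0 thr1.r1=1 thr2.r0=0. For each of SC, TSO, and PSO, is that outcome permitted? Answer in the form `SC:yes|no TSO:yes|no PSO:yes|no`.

SC:no TSO:yes PSO:yes

outcome vector order: (thr0.r0,thr1.r0,thr1.r1,thr2.r0)
[SC] allowed = {0001 0011 0111 1000 1001 1010 1011 1110 1111}
[TSO] allowed = {0000 0001 0010 0011 0110 0111 1000 1001 1010 1011 1110 1111}
[PSO] allowed = {0000 0001 0010 0011 0110 0111 1000 1001 1010 1011 1110 1111}
target 0010 ∈ {TSO,PSO}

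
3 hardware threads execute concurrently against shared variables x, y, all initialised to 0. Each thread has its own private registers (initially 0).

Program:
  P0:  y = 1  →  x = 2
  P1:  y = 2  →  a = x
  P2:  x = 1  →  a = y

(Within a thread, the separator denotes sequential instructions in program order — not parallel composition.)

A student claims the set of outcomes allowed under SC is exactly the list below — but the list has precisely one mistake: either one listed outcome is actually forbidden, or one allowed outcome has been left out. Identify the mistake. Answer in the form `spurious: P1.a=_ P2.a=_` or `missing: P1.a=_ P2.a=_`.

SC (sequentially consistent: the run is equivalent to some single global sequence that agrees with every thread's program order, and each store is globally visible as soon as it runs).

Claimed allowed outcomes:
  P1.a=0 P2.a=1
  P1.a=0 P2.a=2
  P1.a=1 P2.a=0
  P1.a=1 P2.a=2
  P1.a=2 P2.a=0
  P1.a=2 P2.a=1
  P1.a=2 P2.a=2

missing: P1.a=1 P2.a=1

outcome vector order: (P1.a,P2.a)
[SC] allowed = {(0,1), (0,2), (1,0), (1,1), (1,2), (2,0), (2,1), (2,2)}
SC∖claimed = {(1,1)}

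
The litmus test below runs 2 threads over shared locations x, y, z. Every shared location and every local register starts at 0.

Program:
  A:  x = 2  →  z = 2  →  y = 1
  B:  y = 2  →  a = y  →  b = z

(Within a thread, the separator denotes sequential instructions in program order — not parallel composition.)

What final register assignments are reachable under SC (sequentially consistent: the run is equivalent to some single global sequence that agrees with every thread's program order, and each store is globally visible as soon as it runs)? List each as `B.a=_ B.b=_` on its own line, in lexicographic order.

outcome vector order: (B.a,B.b)
|SC outcomes| = 3

B.a=1 B.b=2
B.a=2 B.b=0
B.a=2 B.b=2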